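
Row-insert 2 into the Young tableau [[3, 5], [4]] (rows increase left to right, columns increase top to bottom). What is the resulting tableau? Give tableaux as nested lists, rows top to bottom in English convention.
[[2, 5], [3], [4]]

In row 1, 2 replaces 3 (the leftmost entry greater than 2); 3 is bumped to row 2. In row 2, 3 replaces 4 (the leftmost entry greater than 3); 4 is bumped to row 3. 4 starts a new row 3. The new tableau is [[2, 5], [3], [4]].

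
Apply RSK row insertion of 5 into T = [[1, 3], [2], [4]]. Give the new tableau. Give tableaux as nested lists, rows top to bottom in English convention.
[[1, 3, 5], [2], [4]]

5 is larger than every entry of row 1, so it is appended to row 1. The new tableau is [[1, 3, 5], [2], [4]].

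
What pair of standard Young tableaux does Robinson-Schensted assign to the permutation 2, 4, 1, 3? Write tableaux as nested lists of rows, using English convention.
Insert each entry of the permutation into P by Schensted row insertion, recording in Q the position of each new cell.

Insert 2: appended to row 1. P = [[2]].
Insert 4: appended to row 1. P = [[2, 4]].
Insert 1: 1 bumps 2 from row 1; 2 starts row 2. P = [[1, 4], [2]].
Insert 3: 3 bumps 4 from row 1; 4 appends to row 2. P = [[1, 3], [2, 4]].

So P = [[1, 3], [2, 4]], Q = [[1, 2], [3, 4]].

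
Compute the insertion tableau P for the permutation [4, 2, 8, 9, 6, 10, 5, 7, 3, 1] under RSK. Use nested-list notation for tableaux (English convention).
After inserting 4: P = [[4]].
After inserting 2: P = [[2], [4]].
After inserting 8: P = [[2, 8], [4]].
After inserting 9: P = [[2, 8, 9], [4]].
After inserting 6: P = [[2, 6, 9], [4, 8]].
After inserting 10: P = [[2, 6, 9, 10], [4, 8]].
After inserting 5: P = [[2, 5, 9, 10], [4, 6], [8]].
After inserting 7: P = [[2, 5, 7, 10], [4, 6, 9], [8]].
After inserting 3: P = [[2, 3, 7, 10], [4, 5, 9], [6], [8]].
After inserting 1: P = [[1, 3, 7, 10], [2, 5, 9], [4], [6], [8]].

So P = [[1, 3, 7, 10], [2, 5, 9], [4], [6], [8]].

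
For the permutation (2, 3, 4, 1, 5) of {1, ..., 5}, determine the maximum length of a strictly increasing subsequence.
4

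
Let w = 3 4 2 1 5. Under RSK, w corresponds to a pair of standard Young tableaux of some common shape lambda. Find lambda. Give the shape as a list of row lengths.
[3, 1, 1]

Row-insert each entry into an empty tableau.

After inserting 3: P = [[3]].
After inserting 4: P = [[3, 4]].
After inserting 2: P = [[2, 4], [3]].
After inserting 1: P = [[1, 4], [2], [3]].
After inserting 5: P = [[1, 4, 5], [2], [3]].

The final insertion tableau P = [[1, 4, 5], [2], [3]] has shape [3, 1, 1].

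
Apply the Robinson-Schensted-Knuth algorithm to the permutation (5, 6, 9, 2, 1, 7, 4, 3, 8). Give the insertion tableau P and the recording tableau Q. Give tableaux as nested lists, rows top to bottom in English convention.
P = [[1, 3, 7, 8], [2, 4], [5, 6], [9]], Q = [[1, 2, 3, 9], [4, 6], [5, 7], [8]]

Insert each entry of the permutation into P by Schensted row insertion, recording in Q the position of each new cell.

Insert 5: appended to row 1. P = [[5]].
Insert 6: appended to row 1. P = [[5, 6]].
Insert 9: appended to row 1. P = [[5, 6, 9]].
Insert 2: 2 bumps 5 from row 1; 5 starts row 2. P = [[2, 6, 9], [5]].
Insert 1: 1 bumps 2 from row 1; 2 bumps 5 from row 2; 5 starts row 3. P = [[1, 6, 9], [2], [5]].
Insert 7: 7 bumps 9 from row 1; 9 appends to row 2. P = [[1, 6, 7], [2, 9], [5]].
Insert 4: 4 bumps 6 from row 1; 6 bumps 9 from row 2; 9 appends to row 3. P = [[1, 4, 7], [2, 6], [5, 9]].
Insert 3: 3 bumps 4 from row 1; 4 bumps 6 from row 2; 6 bumps 9 from row 3; 9 starts row 4. P = [[1, 3, 7], [2, 4], [5, 6], [9]].
Insert 8: appended to row 1. P = [[1, 3, 7, 8], [2, 4], [5, 6], [9]].

So P = [[1, 3, 7, 8], [2, 4], [5, 6], [9]], Q = [[1, 2, 3, 9], [4, 6], [5, 7], [8]].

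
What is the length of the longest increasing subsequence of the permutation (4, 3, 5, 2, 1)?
2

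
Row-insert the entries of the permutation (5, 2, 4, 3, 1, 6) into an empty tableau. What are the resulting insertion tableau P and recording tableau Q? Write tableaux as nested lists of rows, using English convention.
P = [[1, 3, 6], [2], [4], [5]], Q = [[1, 3, 6], [2], [4], [5]]

Insert each entry of the permutation into P by Schensted row insertion, recording in Q the position of each new cell.

Insert 5: appended to row 1. P = [[5]], Q = [[1]].
Insert 2: 2 bumps 5 from row 1; 5 starts row 2. P = [[2], [5]], Q = [[1], [2]].
Insert 4: appended to row 1. P = [[2, 4], [5]], Q = [[1, 3], [2]].
Insert 3: 3 bumps 4 from row 1; 4 bumps 5 from row 2; 5 starts row 3. P = [[2, 3], [4], [5]], Q = [[1, 3], [2], [4]].
Insert 1: 1 bumps 2 from row 1; 2 bumps 4 from row 2; 4 bumps 5 from row 3; 5 starts row 4. P = [[1, 3], [2], [4], [5]], Q = [[1, 3], [2], [4], [5]].
Insert 6: appended to row 1. P = [[1, 3, 6], [2], [4], [5]], Q = [[1, 3, 6], [2], [4], [5]].

So P = [[1, 3, 6], [2], [4], [5]], Q = [[1, 3, 6], [2], [4], [5]].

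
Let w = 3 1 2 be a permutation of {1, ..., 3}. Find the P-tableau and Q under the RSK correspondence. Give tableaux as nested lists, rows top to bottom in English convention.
P = [[1, 2], [3]], Q = [[1, 3], [2]]

Insert each entry of the permutation into P by Schensted row insertion, recording in Q the position of each new cell.

Insert 3: appended to row 1. P = [[3]].
Insert 1: 1 bumps 3 from row 1; 3 starts row 2. P = [[1], [3]].
Insert 2: appended to row 1. P = [[1, 2], [3]].

So P = [[1, 2], [3]], Q = [[1, 3], [2]].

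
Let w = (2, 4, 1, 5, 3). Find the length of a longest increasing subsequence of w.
3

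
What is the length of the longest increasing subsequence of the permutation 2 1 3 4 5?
4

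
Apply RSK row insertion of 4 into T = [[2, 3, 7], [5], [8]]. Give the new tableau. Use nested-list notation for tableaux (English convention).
[[2, 3, 4], [5, 7], [8]]

In row 1, 4 replaces 7 (the leftmost entry greater than 4); 7 is bumped to row 2. 7 is appended to row 2. The new tableau is [[2, 3, 4], [5, 7], [8]].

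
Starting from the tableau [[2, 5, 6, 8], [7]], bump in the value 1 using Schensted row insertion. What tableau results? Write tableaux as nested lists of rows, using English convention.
In row 1, 1 replaces 2 (the leftmost entry greater than 1); 2 is bumped to row 2. In row 2, 2 replaces 7 (the leftmost entry greater than 2); 7 is bumped to row 3. 7 starts a new row 3. The new tableau is [[1, 5, 6, 8], [2], [7]].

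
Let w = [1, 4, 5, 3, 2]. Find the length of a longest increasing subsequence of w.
3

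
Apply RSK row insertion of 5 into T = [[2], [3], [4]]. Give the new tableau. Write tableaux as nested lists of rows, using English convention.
5 is larger than every entry of row 1, so it is appended to row 1. The new tableau is [[2, 5], [3], [4]].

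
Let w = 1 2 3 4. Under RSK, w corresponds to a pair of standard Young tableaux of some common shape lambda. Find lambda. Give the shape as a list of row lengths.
Row-insert each entry into an empty tableau.

After inserting 1: P = [[1]].
After inserting 2: P = [[1, 2]].
After inserting 3: P = [[1, 2, 3]].
After inserting 4: P = [[1, 2, 3, 4]].

The final insertion tableau P = [[1, 2, 3, 4]] has shape [4].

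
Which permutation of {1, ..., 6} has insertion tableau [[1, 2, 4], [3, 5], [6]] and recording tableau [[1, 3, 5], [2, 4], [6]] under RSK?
Reverse RSK: for i = n, n-1, ..., 1, locate i in Q, remove the corresponding corner cell from P, and reverse-bump its entry up through P; the value ejected from row 1 is w(i).

So w = 3 1 6 2 5 4.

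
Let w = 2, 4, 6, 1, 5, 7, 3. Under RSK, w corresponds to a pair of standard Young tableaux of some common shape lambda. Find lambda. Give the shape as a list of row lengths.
[4, 2, 1]

RSK row insertion gives P = [[1, 3, 5, 7], [2, 4], [6]], which has shape [4, 2, 1].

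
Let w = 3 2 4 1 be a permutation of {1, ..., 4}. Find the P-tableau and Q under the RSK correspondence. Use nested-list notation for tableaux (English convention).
P = [[1, 4], [2], [3]], Q = [[1, 3], [2], [4]]

Insert each entry of the permutation into P by Schensted row insertion, recording in Q the position of each new cell.

Insert 3: appended to row 1. P = [[3]].
Insert 2: 2 bumps 3 from row 1; 3 starts row 2. P = [[2], [3]].
Insert 4: appended to row 1. P = [[2, 4], [3]].
Insert 1: 1 bumps 2 from row 1; 2 bumps 3 from row 2; 3 starts row 3. P = [[1, 4], [2], [3]].

So P = [[1, 4], [2], [3]], Q = [[1, 3], [2], [4]].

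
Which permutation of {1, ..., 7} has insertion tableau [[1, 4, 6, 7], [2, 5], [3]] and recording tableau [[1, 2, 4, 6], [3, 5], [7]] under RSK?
Reverse RSK: for i = n, n-1, ..., 1, locate i in Q, remove the corresponding corner cell from P, and reverse-bump its entry up through P; the value ejected from row 1 is w(i).

So w = 3 5 2 6 4 7 1.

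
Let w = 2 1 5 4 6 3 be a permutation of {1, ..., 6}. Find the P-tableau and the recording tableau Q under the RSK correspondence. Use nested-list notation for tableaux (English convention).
Insert each entry of the permutation into P by Schensted row insertion, recording in Q the position of each new cell.

Insert 2: appended to row 1. P = [[2]].
Insert 1: 1 bumps 2 from row 1; 2 starts row 2. P = [[1], [2]].
Insert 5: appended to row 1. P = [[1, 5], [2]].
Insert 4: 4 bumps 5 from row 1; 5 appends to row 2. P = [[1, 4], [2, 5]].
Insert 6: appended to row 1. P = [[1, 4, 6], [2, 5]].
Insert 3: 3 bumps 4 from row 1; 4 bumps 5 from row 2; 5 starts row 3. P = [[1, 3, 6], [2, 4], [5]].

So P = [[1, 3, 6], [2, 4], [5]], Q = [[1, 3, 5], [2, 4], [6]].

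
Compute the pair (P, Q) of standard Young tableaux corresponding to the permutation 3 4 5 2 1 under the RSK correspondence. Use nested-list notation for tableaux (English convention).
P = [[1, 4, 5], [2], [3]], Q = [[1, 2, 3], [4], [5]]

Insert each entry of the permutation into P by Schensted row insertion, recording in Q the position of each new cell.

Insert 3: appended to row 1. P = [[3]], Q = [[1]].
Insert 4: appended to row 1. P = [[3, 4]], Q = [[1, 2]].
Insert 5: appended to row 1. P = [[3, 4, 5]], Q = [[1, 2, 3]].
Insert 2: 2 bumps 3 from row 1; 3 starts row 2. P = [[2, 4, 5], [3]], Q = [[1, 2, 3], [4]].
Insert 1: 1 bumps 2 from row 1; 2 bumps 3 from row 2; 3 starts row 3. P = [[1, 4, 5], [2], [3]], Q = [[1, 2, 3], [4], [5]].

So P = [[1, 4, 5], [2], [3]], Q = [[1, 2, 3], [4], [5]].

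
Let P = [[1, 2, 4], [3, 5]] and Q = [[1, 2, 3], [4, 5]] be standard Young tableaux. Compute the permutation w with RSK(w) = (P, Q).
1 3 5 2 4

Reverse the RSK construction: for i from n down to 1, find the cell of Q containing i, remove the entry at that cell from P, and reverse-bump it up through P; the value ejected from row 1 is w(i).

Step i=5: Q has 5 at row 2, column 2; remove 5 from row 2 of P and reverse-bump: 5 enters row 1 and ejects 4. So w(5) = 4. P is now [[1, 2, 5], [3]].
Step i=4: Q has 4 at row 2, column 1; remove 3 from row 2 of P and reverse-bump: 3 enters row 1 and ejects 2. So w(4) = 2. P is now [[1, 3, 5]].
Step i=3: Q has 3 at row 1, column 3; remove that cell from P, ejecting 5. So w(3) = 5. P is now [[1, 3]].
Step i=2: Q has 2 at row 1, column 2; remove that cell from P, ejecting 3. So w(2) = 3. P is now [[1]].
Step i=1: Q has 1 at row 1, column 1; remove that cell from P, ejecting 1. So w(1) = 1. P is now [].

So w = 1 3 5 2 4.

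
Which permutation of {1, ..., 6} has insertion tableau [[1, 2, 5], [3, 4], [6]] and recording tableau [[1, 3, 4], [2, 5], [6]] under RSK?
Reverse the RSK construction: for i from n down to 1, find the cell of Q containing i, remove the entry at that cell from P, and reverse-bump it up through P; the value ejected from row 1 is w(i).

Step i=6: Q has 6 at row 3, column 1; remove 6 from row 3 of P and reverse-bump: 6 enters row 2 and ejects 4; 4 enters row 1 and ejects 2. So w(6) = 2. P is now [[1, 4, 5], [3, 6]].
Step i=5: Q has 5 at row 2, column 2; remove 6 from row 2 of P and reverse-bump: 6 enters row 1 and ejects 5. So w(5) = 5. P is now [[1, 4, 6], [3]].
Step i=4: Q has 4 at row 1, column 3; remove that cell from P, ejecting 6. So w(4) = 6. P is now [[1, 4], [3]].
Step i=3: Q has 3 at row 1, column 2; remove that cell from P, ejecting 4. So w(3) = 4. P is now [[1], [3]].
Step i=2: Q has 2 at row 2, column 1; remove 3 from row 2 of P and reverse-bump: 3 enters row 1 and ejects 1. So w(2) = 1. P is now [[3]].
Step i=1: Q has 1 at row 1, column 1; remove that cell from P, ejecting 3. So w(1) = 3. P is now [].

So w = 3 1 4 6 5 2.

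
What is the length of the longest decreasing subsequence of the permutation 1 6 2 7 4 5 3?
3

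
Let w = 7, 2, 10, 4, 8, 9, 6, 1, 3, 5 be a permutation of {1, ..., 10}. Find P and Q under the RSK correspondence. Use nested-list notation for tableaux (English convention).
Insert each entry of the permutation into P by Schensted row insertion, recording in Q the position of each new cell.

Insert 7: appended to row 1. P = [[7]].
Insert 2: 2 bumps 7 from row 1; 7 starts row 2. P = [[2], [7]].
Insert 10: appended to row 1. P = [[2, 10], [7]].
Insert 4: 4 bumps 10 from row 1; 10 appends to row 2. P = [[2, 4], [7, 10]].
Insert 8: appended to row 1. P = [[2, 4, 8], [7, 10]].
Insert 9: appended to row 1. P = [[2, 4, 8, 9], [7, 10]].
Insert 6: 6 bumps 8 from row 1; 8 bumps 10 from row 2; 10 starts row 3. P = [[2, 4, 6, 9], [7, 8], [10]].
Insert 1: 1 bumps 2 from row 1; 2 bumps 7 from row 2; 7 bumps 10 from row 3; 10 starts row 4. P = [[1, 4, 6, 9], [2, 8], [7], [10]].
Insert 3: 3 bumps 4 from row 1; 4 bumps 8 from row 2; 8 appends to row 3. P = [[1, 3, 6, 9], [2, 4], [7, 8], [10]].
Insert 5: 5 bumps 6 from row 1; 6 appends to row 2. P = [[1, 3, 5, 9], [2, 4, 6], [7, 8], [10]].

So P = [[1, 3, 5, 9], [2, 4, 6], [7, 8], [10]], Q = [[1, 3, 5, 6], [2, 4, 10], [7, 9], [8]].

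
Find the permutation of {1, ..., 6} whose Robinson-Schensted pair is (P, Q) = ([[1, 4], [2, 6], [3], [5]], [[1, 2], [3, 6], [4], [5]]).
5 6 3 2 1 4

Reverse the RSK construction: for i from n down to 1, find the cell of Q containing i, remove the entry at that cell from P, and reverse-bump it up through P; the value ejected from row 1 is w(i).

Step i=6: Q has 6 at row 2, column 2; remove 6 from row 2 of P and reverse-bump: 6 enters row 1 and ejects 4. So w(6) = 4. P is now [[1, 6], [2], [3], [5]].
Step i=5: Q has 5 at row 4, column 1; remove 5 from row 4 of P and reverse-bump: 5 enters row 3 and ejects 3; 3 enters row 2 and ejects 2; 2 enters row 1 and ejects 1. So w(5) = 1. P is now [[2, 6], [3], [5]].
Step i=4: Q has 4 at row 3, column 1; remove 5 from row 3 of P and reverse-bump: 5 enters row 2 and ejects 3; 3 enters row 1 and ejects 2. So w(4) = 2. P is now [[3, 6], [5]].
Step i=3: Q has 3 at row 2, column 1; remove 5 from row 2 of P and reverse-bump: 5 enters row 1 and ejects 3. So w(3) = 3. P is now [[5, 6]].
Step i=2: Q has 2 at row 1, column 2; remove that cell from P, ejecting 6. So w(2) = 6. P is now [[5]].
Step i=1: Q has 1 at row 1, column 1; remove that cell from P, ejecting 5. So w(1) = 5. P is now [].

So w = 5 6 3 2 1 4.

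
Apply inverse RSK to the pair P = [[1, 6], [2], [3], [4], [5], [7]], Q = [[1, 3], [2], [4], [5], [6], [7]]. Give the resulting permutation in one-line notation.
Reverse the RSK construction: for i from n down to 1, find the cell of Q containing i, remove the entry at that cell from P, and reverse-bump it up through P; the value ejected from row 1 is w(i).

Step i=7: Q has 7 at row 6, column 1; remove 7 from row 6 of P and reverse-bump: 7 enters row 5 and ejects 5; 5 enters row 4 and ejects 4; 4 enters row 3 and ejects 3; 3 enters row 2 and ejects 2; 2 enters row 1 and ejects 1. So w(7) = 1. P is now [[2, 6], [3], [4], [5], [7]].
Step i=6: Q has 6 at row 5, column 1; remove 7 from row 5 of P and reverse-bump: 7 enters row 4 and ejects 5; 5 enters row 3 and ejects 4; 4 enters row 2 and ejects 3; 3 enters row 1 and ejects 2. So w(6) = 2. P is now [[3, 6], [4], [5], [7]].
Step i=5: Q has 5 at row 4, column 1; remove 7 from row 4 of P and reverse-bump: 7 enters row 3 and ejects 5; 5 enters row 2 and ejects 4; 4 enters row 1 and ejects 3. So w(5) = 3. P is now [[4, 6], [5], [7]].
Step i=4: Q has 4 at row 3, column 1; remove 7 from row 3 of P and reverse-bump: 7 enters row 2 and ejects 5; 5 enters row 1 and ejects 4. So w(4) = 4. P is now [[5, 6], [7]].
Step i=3: Q has 3 at row 1, column 2; remove that cell from P, ejecting 6. So w(3) = 6. P is now [[5], [7]].
Step i=2: Q has 2 at row 2, column 1; remove 7 from row 2 of P and reverse-bump: 7 enters row 1 and ejects 5. So w(2) = 5. P is now [[7]].
Step i=1: Q has 1 at row 1, column 1; remove that cell from P, ejecting 7. So w(1) = 7. P is now [].

So w = 7 5 6 4 3 2 1.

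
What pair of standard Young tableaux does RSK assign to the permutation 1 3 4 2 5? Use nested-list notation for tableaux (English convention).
Insert each entry of the permutation into P by Schensted row insertion, recording in Q the position of each new cell.

After inserting 1: P = [[1]].
After inserting 3: P = [[1, 3]].
After inserting 4: P = [[1, 3, 4]].
After inserting 2: P = [[1, 2, 4], [3]].
After inserting 5: P = [[1, 2, 4, 5], [3]].

So P = [[1, 2, 4, 5], [3]], Q = [[1, 2, 3, 5], [4]].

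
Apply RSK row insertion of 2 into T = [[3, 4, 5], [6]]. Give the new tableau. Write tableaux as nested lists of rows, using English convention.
[[2, 4, 5], [3], [6]]

In row 1, 2 replaces 3 (the leftmost entry greater than 2); 3 is bumped to row 2. In row 2, 3 replaces 6 (the leftmost entry greater than 3); 6 is bumped to row 3. 6 starts a new row 3. The new tableau is [[2, 4, 5], [3], [6]].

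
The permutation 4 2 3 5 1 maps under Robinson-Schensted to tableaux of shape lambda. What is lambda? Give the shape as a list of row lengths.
Row-insert each entry into an empty tableau.

After inserting 4: P = [[4]].
After inserting 2: P = [[2], [4]].
After inserting 3: P = [[2, 3], [4]].
After inserting 5: P = [[2, 3, 5], [4]].
After inserting 1: P = [[1, 3, 5], [2], [4]].

The final insertion tableau P = [[1, 3, 5], [2], [4]] has shape [3, 1, 1].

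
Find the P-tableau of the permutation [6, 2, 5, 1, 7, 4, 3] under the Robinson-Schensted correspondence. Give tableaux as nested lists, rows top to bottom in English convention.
After inserting 6: P = [[6]].
After inserting 2: P = [[2], [6]].
After inserting 5: P = [[2, 5], [6]].
After inserting 1: P = [[1, 5], [2], [6]].
After inserting 7: P = [[1, 5, 7], [2], [6]].
After inserting 4: P = [[1, 4, 7], [2, 5], [6]].
After inserting 3: P = [[1, 3, 7], [2, 4], [5], [6]].

So P = [[1, 3, 7], [2, 4], [5], [6]].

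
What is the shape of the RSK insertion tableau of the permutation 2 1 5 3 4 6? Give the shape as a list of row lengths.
[4, 2]

Row-insert each entry into an empty tableau.

After inserting 2: P = [[2]].
After inserting 1: P = [[1], [2]].
After inserting 5: P = [[1, 5], [2]].
After inserting 3: P = [[1, 3], [2, 5]].
After inserting 4: P = [[1, 3, 4], [2, 5]].
After inserting 6: P = [[1, 3, 4, 6], [2, 5]].

The final insertion tableau P = [[1, 3, 4, 6], [2, 5]] has shape [4, 2].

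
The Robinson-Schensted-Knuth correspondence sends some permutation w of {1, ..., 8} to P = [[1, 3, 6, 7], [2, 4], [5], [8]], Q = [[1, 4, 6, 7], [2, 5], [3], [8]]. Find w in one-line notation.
Reverse RSK: for i = n, n-1, ..., 1, locate i in Q, remove the corresponding corner cell from P, and reverse-bump its entry up through P; the value ejected from row 1 is w(i).

So w = 8 2 1 5 4 6 7 3.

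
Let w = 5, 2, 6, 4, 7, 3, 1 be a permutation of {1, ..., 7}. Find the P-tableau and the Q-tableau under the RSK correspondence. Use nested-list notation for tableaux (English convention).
P = [[1, 3, 7], [2, 6], [4], [5]], Q = [[1, 3, 5], [2, 4], [6], [7]]

Insert each entry of the permutation into P by Schensted row insertion, recording in Q the position of each new cell.

Insert 5: appended to row 1. P = [[5]].
Insert 2: 2 bumps 5 from row 1; 5 starts row 2. P = [[2], [5]].
Insert 6: appended to row 1. P = [[2, 6], [5]].
Insert 4: 4 bumps 6 from row 1; 6 appends to row 2. P = [[2, 4], [5, 6]].
Insert 7: appended to row 1. P = [[2, 4, 7], [5, 6]].
Insert 3: 3 bumps 4 from row 1; 4 bumps 5 from row 2; 5 starts row 3. P = [[2, 3, 7], [4, 6], [5]].
Insert 1: 1 bumps 2 from row 1; 2 bumps 4 from row 2; 4 bumps 5 from row 3; 5 starts row 4. P = [[1, 3, 7], [2, 6], [4], [5]].

So P = [[1, 3, 7], [2, 6], [4], [5]], Q = [[1, 3, 5], [2, 4], [6], [7]].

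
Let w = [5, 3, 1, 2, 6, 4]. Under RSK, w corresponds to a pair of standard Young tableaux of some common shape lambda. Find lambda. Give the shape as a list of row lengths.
Row-insert each entry into an empty tableau.

After inserting 5: P = [[5]].
After inserting 3: P = [[3], [5]].
After inserting 1: P = [[1], [3], [5]].
After inserting 2: P = [[1, 2], [3], [5]].
After inserting 6: P = [[1, 2, 6], [3], [5]].
After inserting 4: P = [[1, 2, 4], [3, 6], [5]].

The final insertion tableau P = [[1, 2, 4], [3, 6], [5]] has shape [3, 2, 1].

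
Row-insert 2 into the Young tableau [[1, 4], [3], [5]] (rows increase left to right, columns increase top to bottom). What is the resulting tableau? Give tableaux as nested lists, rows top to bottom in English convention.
[[1, 2], [3, 4], [5]]

In row 1, 2 replaces 4 (the leftmost entry greater than 2); 4 is bumped to row 2. 4 is appended to row 2. The new tableau is [[1, 2], [3, 4], [5]].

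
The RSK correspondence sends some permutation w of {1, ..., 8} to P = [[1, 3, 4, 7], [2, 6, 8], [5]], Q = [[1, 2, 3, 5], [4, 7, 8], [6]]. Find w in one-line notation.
2 5 6 3 8 1 4 7

Reverse RSK: for i = n, n-1, ..., 1, locate i in Q, remove the corresponding corner cell from P, and reverse-bump its entry up through P; the value ejected from row 1 is w(i).

So w = 2 5 6 3 8 1 4 7.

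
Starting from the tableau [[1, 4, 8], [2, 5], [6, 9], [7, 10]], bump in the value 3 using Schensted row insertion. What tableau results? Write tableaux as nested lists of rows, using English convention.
[[1, 3, 8], [2, 4], [5, 9], [6, 10], [7]]

In row 1, 3 replaces 4 (the leftmost entry greater than 3); 4 is bumped to row 2. In row 2, 4 replaces 5 (the leftmost entry greater than 4); 5 is bumped to row 3. In row 3, 5 replaces 6 (the leftmost entry greater than 5); 6 is bumped to row 4. In row 4, 6 replaces 7 (the leftmost entry greater than 6); 7 is bumped to row 5. 7 starts a new row 5. The new tableau is [[1, 3, 8], [2, 4], [5, 9], [6, 10], [7]].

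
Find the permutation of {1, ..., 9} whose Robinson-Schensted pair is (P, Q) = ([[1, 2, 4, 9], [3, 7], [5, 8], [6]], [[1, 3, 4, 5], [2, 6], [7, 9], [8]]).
6 1 5 8 9 7 3 2 4

Reverse the RSK construction: for i from n down to 1, find the cell of Q containing i, remove the entry at that cell from P, and reverse-bump it up through P; the value ejected from row 1 is w(i).

Step i=9: Q has 9 at row 3, column 2; remove 8 from row 3 of P and reverse-bump: 8 enters row 2 and ejects 7; 7 enters row 1 and ejects 4. So w(9) = 4. P is now [[1, 2, 7, 9], [3, 8], [5], [6]].
Step i=8: Q has 8 at row 4, column 1; remove 6 from row 4 of P and reverse-bump: 6 enters row 3 and ejects 5; 5 enters row 2 and ejects 3; 3 enters row 1 and ejects 2. So w(8) = 2. P is now [[1, 3, 7, 9], [5, 8], [6]].
Step i=7: Q has 7 at row 3, column 1; remove 6 from row 3 of P and reverse-bump: 6 enters row 2 and ejects 5; 5 enters row 1 and ejects 3. So w(7) = 3. P is now [[1, 5, 7, 9], [6, 8]].
Step i=6: Q has 6 at row 2, column 2; remove 8 from row 2 of P and reverse-bump: 8 enters row 1 and ejects 7. So w(6) = 7. P is now [[1, 5, 8, 9], [6]].
Step i=5: Q has 5 at row 1, column 4; remove that cell from P, ejecting 9. So w(5) = 9. P is now [[1, 5, 8], [6]].
Step i=4: Q has 4 at row 1, column 3; remove that cell from P, ejecting 8. So w(4) = 8. P is now [[1, 5], [6]].
Step i=3: Q has 3 at row 1, column 2; remove that cell from P, ejecting 5. So w(3) = 5. P is now [[1], [6]].
Step i=2: Q has 2 at row 2, column 1; remove 6 from row 2 of P and reverse-bump: 6 enters row 1 and ejects 1. So w(2) = 1. P is now [[6]].
Step i=1: Q has 1 at row 1, column 1; remove that cell from P, ejecting 6. So w(1) = 6. P is now [].

So w = 6 1 5 8 9 7 3 2 4.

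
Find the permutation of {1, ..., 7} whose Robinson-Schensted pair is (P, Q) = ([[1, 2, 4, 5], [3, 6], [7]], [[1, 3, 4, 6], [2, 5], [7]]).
Reverse the RSK construction: for i from n down to 1, find the cell of Q containing i, remove the entry at that cell from P, and reverse-bump it up through P; the value ejected from row 1 is w(i).

Step i=7: Q has 7 at row 3, column 1; remove 7 from row 3 of P and reverse-bump: 7 enters row 2 and ejects 6; 6 enters row 1 and ejects 5. So w(7) = 5. P is now [[1, 2, 4, 6], [3, 7]].
Step i=6: Q has 6 at row 1, column 4; remove that cell from P, ejecting 6. So w(6) = 6. P is now [[1, 2, 4], [3, 7]].
Step i=5: Q has 5 at row 2, column 2; remove 7 from row 2 of P and reverse-bump: 7 enters row 1 and ejects 4. So w(5) = 4. P is now [[1, 2, 7], [3]].
Step i=4: Q has 4 at row 1, column 3; remove that cell from P, ejecting 7. So w(4) = 7. P is now [[1, 2], [3]].
Step i=3: Q has 3 at row 1, column 2; remove that cell from P, ejecting 2. So w(3) = 2. P is now [[1], [3]].
Step i=2: Q has 2 at row 2, column 1; remove 3 from row 2 of P and reverse-bump: 3 enters row 1 and ejects 1. So w(2) = 1. P is now [[3]].
Step i=1: Q has 1 at row 1, column 1; remove that cell from P, ejecting 3. So w(1) = 3. P is now [].

So w = 3 1 2 7 4 6 5.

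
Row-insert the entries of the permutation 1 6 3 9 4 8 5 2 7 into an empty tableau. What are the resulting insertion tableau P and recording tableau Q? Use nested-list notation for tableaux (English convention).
Insert each entry of the permutation into P by Schensted row insertion, recording in Q the position of each new cell.

After inserting 1: P = [[1]].
After inserting 6: P = [[1, 6]].
After inserting 3: P = [[1, 3], [6]].
After inserting 9: P = [[1, 3, 9], [6]].
After inserting 4: P = [[1, 3, 4], [6, 9]].
After inserting 8: P = [[1, 3, 4, 8], [6, 9]].
After inserting 5: P = [[1, 3, 4, 5], [6, 8], [9]].
After inserting 2: P = [[1, 2, 4, 5], [3, 8], [6], [9]].
After inserting 7: P = [[1, 2, 4, 5, 7], [3, 8], [6], [9]].

So P = [[1, 2, 4, 5, 7], [3, 8], [6], [9]], Q = [[1, 2, 4, 6, 9], [3, 5], [7], [8]].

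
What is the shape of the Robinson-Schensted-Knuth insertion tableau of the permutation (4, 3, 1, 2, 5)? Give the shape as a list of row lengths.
[3, 1, 1]

Row-insert each entry into an empty tableau.

After inserting 4: P = [[4]].
After inserting 3: P = [[3], [4]].
After inserting 1: P = [[1], [3], [4]].
After inserting 2: P = [[1, 2], [3], [4]].
After inserting 5: P = [[1, 2, 5], [3], [4]].

The final insertion tableau P = [[1, 2, 5], [3], [4]] has shape [3, 1, 1].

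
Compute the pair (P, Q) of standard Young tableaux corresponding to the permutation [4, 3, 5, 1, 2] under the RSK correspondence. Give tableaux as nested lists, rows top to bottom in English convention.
Insert each entry of the permutation into P by Schensted row insertion, recording in Q the position of each new cell.

After inserting 4: P = [[4]].
After inserting 3: P = [[3], [4]].
After inserting 5: P = [[3, 5], [4]].
After inserting 1: P = [[1, 5], [3], [4]].
After inserting 2: P = [[1, 2], [3, 5], [4]].

So P = [[1, 2], [3, 5], [4]], Q = [[1, 3], [2, 5], [4]].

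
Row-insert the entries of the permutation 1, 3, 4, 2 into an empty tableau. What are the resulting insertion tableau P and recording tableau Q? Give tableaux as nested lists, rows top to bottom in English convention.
P = [[1, 2, 4], [3]], Q = [[1, 2, 3], [4]]

Insert each entry of the permutation into P by Schensted row insertion, recording in Q the position of each new cell.

Insert 1: appended to row 1. P = [[1]], Q = [[1]].
Insert 3: appended to row 1. P = [[1, 3]], Q = [[1, 2]].
Insert 4: appended to row 1. P = [[1, 3, 4]], Q = [[1, 2, 3]].
Insert 2: 2 bumps 3 from row 1; 3 starts row 2. P = [[1, 2, 4], [3]], Q = [[1, 2, 3], [4]].

So P = [[1, 2, 4], [3]], Q = [[1, 2, 3], [4]].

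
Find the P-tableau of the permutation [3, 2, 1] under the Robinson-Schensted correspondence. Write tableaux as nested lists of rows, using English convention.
P = [[1], [2], [3]]

Insert 3: appended to row 1. P = [[3]].
Insert 2: 2 bumps 3 from row 1; 3 starts row 2. P = [[2], [3]].
Insert 1: 1 bumps 2 from row 1; 2 bumps 3 from row 2; 3 starts row 3. P = [[1], [2], [3]].

So P = [[1], [2], [3]].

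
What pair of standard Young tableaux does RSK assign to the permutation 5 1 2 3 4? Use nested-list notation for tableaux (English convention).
P = [[1, 2, 3, 4], [5]], Q = [[1, 3, 4, 5], [2]]

Insert each entry of the permutation into P by Schensted row insertion, recording in Q the position of each new cell.

After inserting 5: P = [[5]].
After inserting 1: P = [[1], [5]].
After inserting 2: P = [[1, 2], [5]].
After inserting 3: P = [[1, 2, 3], [5]].
After inserting 4: P = [[1, 2, 3, 4], [5]].

So P = [[1, 2, 3, 4], [5]], Q = [[1, 3, 4, 5], [2]].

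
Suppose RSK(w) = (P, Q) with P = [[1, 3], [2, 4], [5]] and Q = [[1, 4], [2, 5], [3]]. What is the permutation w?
5 2 1 4 3

Reverse the RSK construction: for i from n down to 1, find the cell of Q containing i, remove the entry at that cell from P, and reverse-bump it up through P; the value ejected from row 1 is w(i).

Step i=5: Q has 5 at row 2, column 2; remove 4 from row 2 of P and reverse-bump: 4 enters row 1 and ejects 3. So w(5) = 3. P is now [[1, 4], [2], [5]].
Step i=4: Q has 4 at row 1, column 2; remove that cell from P, ejecting 4. So w(4) = 4. P is now [[1], [2], [5]].
Step i=3: Q has 3 at row 3, column 1; remove 5 from row 3 of P and reverse-bump: 5 enters row 2 and ejects 2; 2 enters row 1 and ejects 1. So w(3) = 1. P is now [[2], [5]].
Step i=2: Q has 2 at row 2, column 1; remove 5 from row 2 of P and reverse-bump: 5 enters row 1 and ejects 2. So w(2) = 2. P is now [[5]].
Step i=1: Q has 1 at row 1, column 1; remove that cell from P, ejecting 5. So w(1) = 5. P is now [].

So w = 5 2 1 4 3.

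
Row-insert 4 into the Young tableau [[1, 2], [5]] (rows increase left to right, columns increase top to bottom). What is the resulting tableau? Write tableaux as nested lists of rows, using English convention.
[[1, 2, 4], [5]]

4 is larger than every entry of row 1, so it is appended to row 1. The new tableau is [[1, 2, 4], [5]].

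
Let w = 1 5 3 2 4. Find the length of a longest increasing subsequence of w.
3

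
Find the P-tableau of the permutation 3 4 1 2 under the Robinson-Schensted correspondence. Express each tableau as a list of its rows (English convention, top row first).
After inserting 3: P = [[3]].
After inserting 4: P = [[3, 4]].
After inserting 1: P = [[1, 4], [3]].
After inserting 2: P = [[1, 2], [3, 4]].

So P = [[1, 2], [3, 4]].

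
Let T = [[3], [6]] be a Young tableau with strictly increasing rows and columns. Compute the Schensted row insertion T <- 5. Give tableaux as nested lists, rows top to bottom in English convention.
5 is larger than every entry of row 1, so it is appended to row 1. The new tableau is [[3, 5], [6]].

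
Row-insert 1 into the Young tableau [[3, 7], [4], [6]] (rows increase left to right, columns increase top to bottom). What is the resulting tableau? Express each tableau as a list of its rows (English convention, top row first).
In row 1, 1 replaces 3 (the leftmost entry greater than 1); 3 is bumped to row 2. In row 2, 3 replaces 4 (the leftmost entry greater than 3); 4 is bumped to row 3. In row 3, 4 replaces 6 (the leftmost entry greater than 4); 6 is bumped to row 4. 6 starts a new row 4. The new tableau is [[1, 7], [3], [4], [6]].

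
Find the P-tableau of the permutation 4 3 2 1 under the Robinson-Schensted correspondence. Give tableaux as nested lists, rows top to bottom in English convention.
After inserting 4: P = [[4]].
After inserting 3: P = [[3], [4]].
After inserting 2: P = [[2], [3], [4]].
After inserting 1: P = [[1], [2], [3], [4]].

So P = [[1], [2], [3], [4]].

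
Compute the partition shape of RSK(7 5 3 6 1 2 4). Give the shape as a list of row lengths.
Row-insert each entry into an empty tableau.

After inserting 7: P = [[7]].
After inserting 5: P = [[5], [7]].
After inserting 3: P = [[3], [5], [7]].
After inserting 6: P = [[3, 6], [5], [7]].
After inserting 1: P = [[1, 6], [3], [5], [7]].
After inserting 2: P = [[1, 2], [3, 6], [5], [7]].
After inserting 4: P = [[1, 2, 4], [3, 6], [5], [7]].

The final insertion tableau P = [[1, 2, 4], [3, 6], [5], [7]] has shape [3, 2, 1, 1].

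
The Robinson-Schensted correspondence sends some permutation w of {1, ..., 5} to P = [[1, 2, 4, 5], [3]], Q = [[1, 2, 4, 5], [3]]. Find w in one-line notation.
Reverse the RSK construction: for i from n down to 1, find the cell of Q containing i, remove the entry at that cell from P, and reverse-bump it up through P; the value ejected from row 1 is w(i).

Step i=5: Q has 5 at row 1, column 4; remove that cell from P, ejecting 5. So w(5) = 5. P is now [[1, 2, 4], [3]].
Step i=4: Q has 4 at row 1, column 3; remove that cell from P, ejecting 4. So w(4) = 4. P is now [[1, 2], [3]].
Step i=3: Q has 3 at row 2, column 1; remove 3 from row 2 of P and reverse-bump: 3 enters row 1 and ejects 2. So w(3) = 2. P is now [[1, 3]].
Step i=2: Q has 2 at row 1, column 2; remove that cell from P, ejecting 3. So w(2) = 3. P is now [[1]].
Step i=1: Q has 1 at row 1, column 1; remove that cell from P, ejecting 1. So w(1) = 1. P is now [].

So w = 1 3 2 4 5.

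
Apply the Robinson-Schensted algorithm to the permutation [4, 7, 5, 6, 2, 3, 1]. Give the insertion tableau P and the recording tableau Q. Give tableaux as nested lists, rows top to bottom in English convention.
Insert each entry of the permutation into P by Schensted row insertion, recording in Q the position of each new cell.

Insert 4: appended to row 1. P = [[4]].
Insert 7: appended to row 1. P = [[4, 7]].
Insert 5: 5 bumps 7 from row 1; 7 starts row 2. P = [[4, 5], [7]].
Insert 6: appended to row 1. P = [[4, 5, 6], [7]].
Insert 2: 2 bumps 4 from row 1; 4 bumps 7 from row 2; 7 starts row 3. P = [[2, 5, 6], [4], [7]].
Insert 3: 3 bumps 5 from row 1; 5 appends to row 2. P = [[2, 3, 6], [4, 5], [7]].
Insert 1: 1 bumps 2 from row 1; 2 bumps 4 from row 2; 4 bumps 7 from row 3; 7 starts row 4. P = [[1, 3, 6], [2, 5], [4], [7]].

So P = [[1, 3, 6], [2, 5], [4], [7]], Q = [[1, 2, 4], [3, 6], [5], [7]].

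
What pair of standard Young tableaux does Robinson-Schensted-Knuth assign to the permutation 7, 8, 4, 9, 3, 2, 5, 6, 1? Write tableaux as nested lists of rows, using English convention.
P = [[1, 5, 6], [2, 8, 9], [3], [4], [7]], Q = [[1, 2, 4], [3, 7, 8], [5], [6], [9]]

Insert each entry of the permutation into P by Schensted row insertion, recording in Q the position of each new cell.

After inserting 7: P = [[7]].
After inserting 8: P = [[7, 8]].
After inserting 4: P = [[4, 8], [7]].
After inserting 9: P = [[4, 8, 9], [7]].
After inserting 3: P = [[3, 8, 9], [4], [7]].
After inserting 2: P = [[2, 8, 9], [3], [4], [7]].
After inserting 5: P = [[2, 5, 9], [3, 8], [4], [7]].
After inserting 6: P = [[2, 5, 6], [3, 8, 9], [4], [7]].
After inserting 1: P = [[1, 5, 6], [2, 8, 9], [3], [4], [7]].

So P = [[1, 5, 6], [2, 8, 9], [3], [4], [7]], Q = [[1, 2, 4], [3, 7, 8], [5], [6], [9]].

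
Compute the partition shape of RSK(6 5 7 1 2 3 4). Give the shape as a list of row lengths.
Row-insert each entry into an empty tableau.

After inserting 6: P = [[6]].
After inserting 5: P = [[5], [6]].
After inserting 7: P = [[5, 7], [6]].
After inserting 1: P = [[1, 7], [5], [6]].
After inserting 2: P = [[1, 2], [5, 7], [6]].
After inserting 3: P = [[1, 2, 3], [5, 7], [6]].
After inserting 4: P = [[1, 2, 3, 4], [5, 7], [6]].

The final insertion tableau P = [[1, 2, 3, 4], [5, 7], [6]] has shape [4, 2, 1].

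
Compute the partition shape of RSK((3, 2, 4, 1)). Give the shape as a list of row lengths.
Row-insert each entry into an empty tableau.

After inserting 3: P = [[3]].
After inserting 2: P = [[2], [3]].
After inserting 4: P = [[2, 4], [3]].
After inserting 1: P = [[1, 4], [2], [3]].

The final insertion tableau P = [[1, 4], [2], [3]] has shape [2, 1, 1].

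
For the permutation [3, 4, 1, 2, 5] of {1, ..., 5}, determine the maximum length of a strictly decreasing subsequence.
2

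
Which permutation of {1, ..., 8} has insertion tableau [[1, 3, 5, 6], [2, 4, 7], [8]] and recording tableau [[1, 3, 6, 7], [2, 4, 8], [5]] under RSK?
Reverse the RSK construction: for i from n down to 1, find the cell of Q containing i, remove the entry at that cell from P, and reverse-bump it up through P; the value ejected from row 1 is w(i).

Step i=8: Q has 8 at row 2, column 3; remove 7 from row 2 of P and reverse-bump: 7 enters row 1 and ejects 6. So w(8) = 6. P is now [[1, 3, 5, 7], [2, 4], [8]].
Step i=7: Q has 7 at row 1, column 4; remove that cell from P, ejecting 7. So w(7) = 7. P is now [[1, 3, 5], [2, 4], [8]].
Step i=6: Q has 6 at row 1, column 3; remove that cell from P, ejecting 5. So w(6) = 5. P is now [[1, 3], [2, 4], [8]].
Step i=5: Q has 5 at row 3, column 1; remove 8 from row 3 of P and reverse-bump: 8 enters row 2 and ejects 4; 4 enters row 1 and ejects 3. So w(5) = 3. P is now [[1, 4], [2, 8]].
Step i=4: Q has 4 at row 2, column 2; remove 8 from row 2 of P and reverse-bump: 8 enters row 1 and ejects 4. So w(4) = 4. P is now [[1, 8], [2]].
Step i=3: Q has 3 at row 1, column 2; remove that cell from P, ejecting 8. So w(3) = 8. P is now [[1], [2]].
Step i=2: Q has 2 at row 2, column 1; remove 2 from row 2 of P and reverse-bump: 2 enters row 1 and ejects 1. So w(2) = 1. P is now [[2]].
Step i=1: Q has 1 at row 1, column 1; remove that cell from P, ejecting 2. So w(1) = 2. P is now [].

So w = 2 1 8 4 3 5 7 6.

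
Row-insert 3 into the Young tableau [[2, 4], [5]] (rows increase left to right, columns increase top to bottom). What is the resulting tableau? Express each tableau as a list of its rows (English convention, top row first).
[[2, 3], [4], [5]]

In row 1, 3 replaces 4 (the leftmost entry greater than 3); 4 is bumped to row 2. In row 2, 4 replaces 5 (the leftmost entry greater than 4); 5 is bumped to row 3. 5 starts a new row 3. The new tableau is [[2, 3], [4], [5]].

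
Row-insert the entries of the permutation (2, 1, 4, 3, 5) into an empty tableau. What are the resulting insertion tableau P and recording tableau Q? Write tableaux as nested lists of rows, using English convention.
Insert each entry of the permutation into P by Schensted row insertion, recording in Q the position of each new cell.

Insert 2: appended to row 1. P = [[2]].
Insert 1: 1 bumps 2 from row 1; 2 starts row 2. P = [[1], [2]].
Insert 4: appended to row 1. P = [[1, 4], [2]].
Insert 3: 3 bumps 4 from row 1; 4 appends to row 2. P = [[1, 3], [2, 4]].
Insert 5: appended to row 1. P = [[1, 3, 5], [2, 4]].

So P = [[1, 3, 5], [2, 4]], Q = [[1, 3, 5], [2, 4]].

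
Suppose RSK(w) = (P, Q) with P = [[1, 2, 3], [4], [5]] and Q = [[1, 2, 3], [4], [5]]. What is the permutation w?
Reverse the RSK construction: for i from n down to 1, find the cell of Q containing i, remove the entry at that cell from P, and reverse-bump it up through P; the value ejected from row 1 is w(i).

Step i=5: Q has 5 at row 3, column 1; remove 5 from row 3 of P and reverse-bump: 5 enters row 2 and ejects 4; 4 enters row 1 and ejects 3. So w(5) = 3. P is now [[1, 2, 4], [5]].
Step i=4: Q has 4 at row 2, column 1; remove 5 from row 2 of P and reverse-bump: 5 enters row 1 and ejects 4. So w(4) = 4. P is now [[1, 2, 5]].
Step i=3: Q has 3 at row 1, column 3; remove that cell from P, ejecting 5. So w(3) = 5. P is now [[1, 2]].
Step i=2: Q has 2 at row 1, column 2; remove that cell from P, ejecting 2. So w(2) = 2. P is now [[1]].
Step i=1: Q has 1 at row 1, column 1; remove that cell from P, ejecting 1. So w(1) = 1. P is now [].

So w = 1 2 5 4 3.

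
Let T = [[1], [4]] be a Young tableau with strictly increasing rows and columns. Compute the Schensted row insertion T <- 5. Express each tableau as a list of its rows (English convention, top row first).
[[1, 5], [4]]

5 is larger than every entry of row 1, so it is appended to row 1. The new tableau is [[1, 5], [4]].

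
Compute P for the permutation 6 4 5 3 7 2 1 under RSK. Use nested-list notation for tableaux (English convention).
Insert 6: appended to row 1. P = [[6]].
Insert 4: 4 bumps 6 from row 1; 6 starts row 2. P = [[4], [6]].
Insert 5: appended to row 1. P = [[4, 5], [6]].
Insert 3: 3 bumps 4 from row 1; 4 bumps 6 from row 2; 6 starts row 3. P = [[3, 5], [4], [6]].
Insert 7: appended to row 1. P = [[3, 5, 7], [4], [6]].
Insert 2: 2 bumps 3 from row 1; 3 bumps 4 from row 2; 4 bumps 6 from row 3; 6 starts row 4. P = [[2, 5, 7], [3], [4], [6]].
Insert 1: 1 bumps 2 from row 1; 2 bumps 3 from row 2; 3 bumps 4 from row 3; 4 bumps 6 from row 4; 6 starts row 5. P = [[1, 5, 7], [2], [3], [4], [6]].

So P = [[1, 5, 7], [2], [3], [4], [6]].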